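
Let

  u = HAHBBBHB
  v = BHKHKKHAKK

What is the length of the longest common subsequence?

3

Let dp[i][j] be the LCS length of the first i characters of u and the first j characters of v. dp[i][j] = dp[i-1][j-1]+1 when the i-th and j-th characters match, else max(dp[i-1][j], dp[i][j-1]).
    ·  B  H  K  H  K  K  H  A  K  K
 ·  0  0  0  0  0  0  0  0  0  0  0
 H  0  0  1  1  1  1  1  1  1  1  1
 A  0  0  1  1  1  1  1  1  2  2  2
 H  0  0  1  1  2  2  2  2  2  2  2
 B  0  1  1  1  2  2  2  2  2  2  2
 B  0  1  1  1  2  2  2  2  2  2  2
 B  0  1  1  1  2  2  2  2  2  2  2
 H  0  1  2  2  2  2  2  3  3  3  3
 B  0  1  2  2  2  2  2  3  3  3  3
dp[8][10] = 3. One LCS (by backtracking along matches): HHH.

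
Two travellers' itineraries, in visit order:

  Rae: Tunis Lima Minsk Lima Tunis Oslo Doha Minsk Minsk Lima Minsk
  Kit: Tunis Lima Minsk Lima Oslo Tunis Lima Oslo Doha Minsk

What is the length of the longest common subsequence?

One common subsequence of length 8: Tunis at Rae[1]=Kit[1] → Lima at Rae[2]=Kit[2] → Minsk at Rae[3]=Kit[3] → Lima at Rae[4]=Kit[4] → Tunis at Rae[5]=Kit[6] → Oslo at Rae[6]=Kit[8] → Doha at Rae[7]=Kit[9] → Minsk at Rae[11]=Kit[10], and the DP table's final entry dp[11][10] is also 8, so no common subsequence is longer.

8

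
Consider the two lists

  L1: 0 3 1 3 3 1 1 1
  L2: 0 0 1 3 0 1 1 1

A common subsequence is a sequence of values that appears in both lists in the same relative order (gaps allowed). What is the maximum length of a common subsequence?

Pick 0 (L1 #1, L2 #2); then 1 (L1 #3, L2 #3); then 3 (L1 #4, L2 #4); then 1 (L1 #6, L2 #6); then 1 (L1 #7, L2 #7); then 1 (L1 #8, L2 #8); all 6 values appear in both, in order, and the DP table's final entry dp[8][8] is also 6, so no common subsequence is longer.

6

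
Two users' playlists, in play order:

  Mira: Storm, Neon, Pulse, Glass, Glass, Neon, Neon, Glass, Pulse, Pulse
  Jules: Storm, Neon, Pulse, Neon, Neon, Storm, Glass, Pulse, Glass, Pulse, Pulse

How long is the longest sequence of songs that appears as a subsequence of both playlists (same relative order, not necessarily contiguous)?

Pick Storm at Mira[1]=Jules[1], then Neon at Mira[2]=Jules[2], then Pulse at Mira[3]=Jules[3], then Neon at Mira[6]=Jules[4], then Neon at Mira[7]=Jules[5], then Glass at Mira[8]=Jules[9], then Pulse at Mira[9]=Jules[10], then Pulse at Mira[10]=Jules[11]; all 8 songs appear in both, in order. Since dp[10][11] = 8, nothing longer is possible.

8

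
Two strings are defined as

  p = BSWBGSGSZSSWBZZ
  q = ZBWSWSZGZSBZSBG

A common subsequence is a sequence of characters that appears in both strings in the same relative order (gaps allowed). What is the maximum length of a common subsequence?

9

One common subsequence of length 9: B (p #1, q #2); then S (p #2, q #4); then W (p #3, q #5); then S (p #6, q #6); then G (p #7, q #8); then S (p #8, q #10); then Z (p #9, q #12); then S (p #11, q #13); then B (p #13, q #14). Since dp[15][15] = 9, nothing longer is possible.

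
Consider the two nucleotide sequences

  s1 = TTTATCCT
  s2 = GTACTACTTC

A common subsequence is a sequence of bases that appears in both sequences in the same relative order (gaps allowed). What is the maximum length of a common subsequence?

Let dp[i][j] be the LCS length of the first i bases of s1 and the first j bases of s2. dp[i][j] = dp[i-1][j-1]+1 when the i-th and j-th bases match, else max(dp[i-1][j], dp[i][j-1]).
    ·  G  T  A  C  T  A  C  T  T  C
 ·  0  0  0  0  0  0  0  0  0  0  0
 T  0  0  1  1  1  1  1  1  1  1  1
 T  0  0  1  1  1  2  2  2  2  2  2
 T  0  0  1  1  1  2  2  2  3  3  3
 A  0  0  1  2  2  2  3  3  3  3  3
 T  0  0  1  2  2  3  3  3  4  4  4
 C  0  0  1  2  3  3  3  4  4  4  5
 C  0  0  1  2  3  3  3  4  4  4  5
 T  0  0  1  2  3  4  4  4  5  5  5
dp[8][10] = 5. One LCS (by backtracking along matches): TTTTC.

5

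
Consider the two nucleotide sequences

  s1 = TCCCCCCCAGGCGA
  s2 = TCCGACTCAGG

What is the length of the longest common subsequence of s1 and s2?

Match T [1,1], then C [2,2], then C [3,3], then C [4,6], then C [8,8], then A [9,9], then G [11,10], then G [13,11] — 8 bases in the same relative order in both. The LCS DP gives dp[14][11] = 8, so this is optimal.

8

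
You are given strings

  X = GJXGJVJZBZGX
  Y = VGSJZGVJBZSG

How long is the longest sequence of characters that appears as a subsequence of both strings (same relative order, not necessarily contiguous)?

8

Let dp[i][j] be the LCS length of the first i characters of X and the first j characters of Y. dp[i][j] = dp[i-1][j-1]+1 when the i-th and j-th characters match, else max(dp[i-1][j], dp[i][j-1]).
    ·  V  G  S  J  Z  G  V  J  B  Z  S  G
 ·  0  0  0  0  0  0  0  0  0  0  0  0  0
 G  0  0  1  1  1  1  1  1  1  1  1  1  1
 J  0  0  1  1  2  2  2  2  2  2  2  2  2
 X  0  0  1  1  2  2  2  2  2  2  2  2  2
 G  0  0  1  1  2  2  3  3  3  3  3  3  3
 J  0  0  1  1  2  2  3  3  4  4  4  4  4
 V  0  1  1  1  2  2  3  4  4  4  4  4  4
 J  0  1  1  1  2  2  3  4  5  5  5  5  5
 Z  0  1  1  1  2  3  3  4  5  5  6  6  6
 B  0  1  1  1  2  3  3  4  5  6  6  6  6
 Z  0  1  1  1  2  3  3  4  5  6  7  7  7
 G  0  1  2  2  2  3  4  4  5  6  7  7  8
 X  0  1  2  2  2  3  4  4  5  6  7  7  8
dp[12][12] = 8. One LCS (by backtracking along matches): GJGVJBZG.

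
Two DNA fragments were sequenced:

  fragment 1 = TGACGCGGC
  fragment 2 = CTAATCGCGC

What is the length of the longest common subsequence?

7

Let dp[i][j] be the LCS length of the first i bases of fragment 1 and the first j bases of fragment 2. dp[i][j] = dp[i-1][j-1]+1 when the i-th and j-th bases match, else max(dp[i-1][j], dp[i][j-1]).
    ·  C  T  A  A  T  C  G  C  G  C
 ·  0  0  0  0  0  0  0  0  0  0  0
 T  0  0  1  1  1  1  1  1  1  1  1
 G  0  0  1  1  1  1  1  2  2  2  2
 A  0  0  1  2  2  2  2  2  2  2  2
 C  0  1  1  2  2  2  3  3  3  3  3
 G  0  1  1  2  2  2  3  4  4  4  4
 C  0  1  1  2  2  2  3  4  5  5  5
 G  0  1  1  2  2  2  3  4  5  6  6
 G  0  1  1  2  2  2  3  4  5  6  6
 C  0  1  1  2  2  2  3  4  5  6  7
dp[9][10] = 7. One LCS (by backtracking along matches): TACGCGC.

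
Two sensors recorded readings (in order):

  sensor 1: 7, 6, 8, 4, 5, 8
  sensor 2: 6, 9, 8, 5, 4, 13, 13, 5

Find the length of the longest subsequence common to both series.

Let dp[i][j] be the LCS length of the first i values of sensor 1 and the first j values of sensor 2. dp[i][j] = dp[i-1][j-1]+1 when the i-th and j-th values match, else max(dp[i-1][j], dp[i][j-1]).
    ·  6  9  8  5  4 13 13  5
 ·  0  0  0  0  0  0  0  0  0
 7  0  0  0  0  0  0  0  0  0
 6  0  1  1  1  1  1  1  1  1
 8  0  1  1  2  2  2  2  2  2
 4  0  1  1  2  2  3  3  3  3
 5  0  1  1  2  3  3  3  3  4
 8  0  1  1  2  3  3  3  3  4
dp[6][8] = 4. One LCS (by backtracking along matches): 6, 8, 4, 5.

4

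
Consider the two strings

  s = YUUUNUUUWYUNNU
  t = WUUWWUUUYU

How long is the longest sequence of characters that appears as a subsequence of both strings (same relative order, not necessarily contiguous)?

7

Let dp[i][j] be the LCS length of the first i characters of s and the first j characters of t. dp[i][j] = dp[i-1][j-1]+1 when the i-th and j-th characters match, else max(dp[i-1][j], dp[i][j-1]).
    ·  W  U  U  W  W  U  U  U  Y  U
 ·  0  0  0  0  0  0  0  0  0  0  0
 Y  0  0  0  0  0  0  0  0  0  1  1
 U  0  0  1  1  1  1  1  1  1  1  2
 U  0  0  1  2  2  2  2  2  2  2  2
 U  0  0  1  2  2  2  3  3  3  3  3
 N  0  0  1  2  2  2  3  3  3  3  3
 U  0  0  1  2  2  2  3  4  4  4  4
 U  0  0  1  2  2  2  3  4  5  5  5
 U  0  0  1  2  2  2  3  4  5  5  6
 W  0  1  1  2  3  3  3  4  5  5  6
 Y  0  1  1  2  3  3  3  4  5  6  6
 U  0  1  2  2  3  3  4  4  5  6  7
 N  0  1  2  2  3  3  4  4  5  6  7
 N  0  1  2  2  3  3  4  4  5  6  7
 U  0  1  2  3  3  3  4  5  5  6  7
dp[14][10] = 7. One LCS (by backtracking along matches): UUUUUYU.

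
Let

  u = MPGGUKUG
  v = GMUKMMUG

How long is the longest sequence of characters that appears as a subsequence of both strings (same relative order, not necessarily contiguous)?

Let dp[i][j] be the LCS length of the first i characters of u and the first j characters of v. dp[i][j] = dp[i-1][j-1]+1 when the i-th and j-th characters match, else max(dp[i-1][j], dp[i][j-1]).
    ·  G  M  U  K  M  M  U  G
 ·  0  0  0  0  0  0  0  0  0
 M  0  0  1  1  1  1  1  1  1
 P  0  0  1  1  1  1  1  1  1
 G  0  1  1  1  1  1  1  1  2
 G  0  1  1  1  1  1  1  1  2
 U  0  1  1  2  2  2  2  2  2
 K  0  1  1  2  3  3  3  3  3
 U  0  1  1  2  3  3  3  4  4
 G  0  1  1  2  3  3  3  4  5
dp[8][8] = 5. One LCS (by backtracking along matches): MUKUG.

5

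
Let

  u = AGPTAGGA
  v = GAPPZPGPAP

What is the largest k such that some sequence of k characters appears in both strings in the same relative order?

4

Let dp[i][j] be the LCS length of the first i characters of u and the first j characters of v. dp[i][j] = dp[i-1][j-1]+1 when the i-th and j-th characters match, else max(dp[i-1][j], dp[i][j-1]).
    ·  G  A  P  P  Z  P  G  P  A  P
 ·  0  0  0  0  0  0  0  0  0  0  0
 A  0  0  1  1  1  1  1  1  1  1  1
 G  0  1  1  1  1  1  1  2  2  2  2
 P  0  1  1  2  2  2  2  2  3  3  3
 T  0  1  1  2  2  2  2  2  3  3  3
 A  0  1  2  2  2  2  2  2  3  4  4
 G  0  1  2  2  2  2  2  3  3  4  4
 G  0  1  2  2  2  2  2  3  3  4  4
 A  0  1  2  2  2  2  2  3  3  4  4
dp[8][10] = 4. One LCS (by backtracking along matches): AGPA.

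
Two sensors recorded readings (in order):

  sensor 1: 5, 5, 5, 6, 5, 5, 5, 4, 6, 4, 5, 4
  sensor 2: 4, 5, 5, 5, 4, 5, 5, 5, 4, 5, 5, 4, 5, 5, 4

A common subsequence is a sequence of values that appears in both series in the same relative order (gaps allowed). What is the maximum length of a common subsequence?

One common subsequence of length 10: 5 at sensor 1[1]=sensor 2[2], 5 at sensor 1[2]=sensor 2[3], 5 at sensor 1[3]=sensor 2[4], 5 at sensor 1[5]=sensor 2[6], 5 at sensor 1[6]=sensor 2[7], 5 at sensor 1[7]=sensor 2[8], 4 at sensor 1[8]=sensor 2[9], 4 at sensor 1[10]=sensor 2[12], 5 at sensor 1[11]=sensor 2[14], 4 at sensor 1[12]=sensor 2[15]. The LCS DP gives dp[12][15] = 10, so this is optimal.

10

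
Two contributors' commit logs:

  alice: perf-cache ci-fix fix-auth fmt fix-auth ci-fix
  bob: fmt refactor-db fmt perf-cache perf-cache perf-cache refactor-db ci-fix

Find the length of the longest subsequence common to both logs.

2

Match perf-cache [1,6]; then ci-fix [6,8] — 2 commits in the same relative order in both, and the DP table's final entry dp[6][8] is also 2, so no common subsequence is longer.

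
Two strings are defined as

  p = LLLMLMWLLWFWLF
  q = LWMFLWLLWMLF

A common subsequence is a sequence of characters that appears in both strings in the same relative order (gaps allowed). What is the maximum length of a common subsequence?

9

Pick L at p[1]=q[1], M at p[4]=q[3], L at p[5]=q[5], W at p[7]=q[6], L at p[8]=q[7], L at p[9]=q[8], W at p[10]=q[9], L at p[13]=q[11], F at p[14]=q[12]; all 9 characters appear in both, in order. dp[14][12] = 9 confirms this is the maximum.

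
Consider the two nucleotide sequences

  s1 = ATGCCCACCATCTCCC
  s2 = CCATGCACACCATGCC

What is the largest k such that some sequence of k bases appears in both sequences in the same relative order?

One common subsequence of length 12: A [1,3]; then T [2,4]; then G [3,5]; then C [4,6]; then C [6,8]; then A [7,9]; then C [8,10]; then C [9,11]; then A [10,12]; then T [11,13]; then C [15,15]; then C [16,16]. Since dp[16][16] = 12, nothing longer is possible.

12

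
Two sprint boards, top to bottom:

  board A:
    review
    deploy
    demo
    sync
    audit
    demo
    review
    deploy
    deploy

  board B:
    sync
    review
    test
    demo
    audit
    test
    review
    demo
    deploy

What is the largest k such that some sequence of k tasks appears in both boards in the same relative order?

Match review at board A[1]=board B[2] → demo at board A[3]=board B[4] → audit at board A[5]=board B[5] → demo at board A[6]=board B[8] → deploy at board A[9]=board B[9] — 5 tasks in the same relative order in both. dp[9][9] = 5 confirms this is the maximum.

5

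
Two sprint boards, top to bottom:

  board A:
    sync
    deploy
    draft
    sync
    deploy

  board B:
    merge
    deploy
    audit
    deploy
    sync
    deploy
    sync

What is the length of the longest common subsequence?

3

Taking sync [1,5], then deploy [2,6], then sync [4,7] gives a common subsequence of length 3, and the DP table's final entry dp[5][7] is also 3, so no common subsequence is longer.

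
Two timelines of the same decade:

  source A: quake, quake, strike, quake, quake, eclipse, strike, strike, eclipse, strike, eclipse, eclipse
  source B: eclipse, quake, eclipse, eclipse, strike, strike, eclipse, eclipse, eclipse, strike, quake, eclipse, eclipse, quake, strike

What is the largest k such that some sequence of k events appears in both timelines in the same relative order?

Taking quake at source A[1]=source B[2], eclipse at source A[6]=source B[4], strike at source A[7]=source B[5], strike at source A[8]=source B[6], eclipse at source A[9]=source B[9], strike at source A[10]=source B[10], eclipse at source A[11]=source B[12], eclipse at source A[12]=source B[13] gives a common subsequence of length 8. The LCS DP gives dp[12][15] = 8, so this is optimal.

8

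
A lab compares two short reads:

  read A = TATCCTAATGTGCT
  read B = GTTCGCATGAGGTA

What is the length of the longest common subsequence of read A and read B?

One common subsequence of length 9: T at read A[1]=read B[2]; then T at read A[3]=read B[3]; then C at read A[4]=read B[4]; then C at read A[5]=read B[6]; then T at read A[6]=read B[8]; then A at read A[8]=read B[10]; then G at read A[10]=read B[11]; then G at read A[12]=read B[12]; then T at read A[14]=read B[13]. The LCS DP gives dp[14][14] = 9, so this is optimal.

9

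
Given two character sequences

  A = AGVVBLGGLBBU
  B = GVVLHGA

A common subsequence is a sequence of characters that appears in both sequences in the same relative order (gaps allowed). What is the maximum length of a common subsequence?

Let dp[i][j] be the LCS length of the first i characters of A and the first j characters of B. dp[i][j] = dp[i-1][j-1]+1 when the i-th and j-th characters match, else max(dp[i-1][j], dp[i][j-1]).
    ·  G  V  V  L  H  G  A
 ·  0  0  0  0  0  0  0  0
 A  0  0  0  0  0  0  0  1
 G  0  1  1  1  1  1  1  1
 V  0  1  2  2  2  2  2  2
 V  0  1  2  3  3  3  3  3
 B  0  1  2  3  3  3  3  3
 L  0  1  2  3  4  4  4  4
 G  0  1  2  3  4  4  5  5
 G  0  1  2  3  4  4  5  5
 L  0  1  2  3  4  4  5  5
 B  0  1  2  3  4  4  5  5
 B  0  1  2  3  4  4  5  5
 U  0  1  2  3  4  4  5  5
dp[12][7] = 5. One LCS (by backtracking along matches): GVVLG.

5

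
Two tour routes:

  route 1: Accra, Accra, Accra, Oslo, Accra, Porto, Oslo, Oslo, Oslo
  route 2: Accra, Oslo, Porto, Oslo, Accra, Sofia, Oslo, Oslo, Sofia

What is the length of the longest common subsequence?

One common subsequence of length 6: Accra (route 1 #3, route 2 #1), Oslo (route 1 #4, route 2 #2), Porto (route 1 #6, route 2 #3), Oslo (route 1 #7, route 2 #4), Oslo (route 1 #8, route 2 #7), Oslo (route 1 #9, route 2 #8). Since dp[9][9] = 6, nothing longer is possible.

6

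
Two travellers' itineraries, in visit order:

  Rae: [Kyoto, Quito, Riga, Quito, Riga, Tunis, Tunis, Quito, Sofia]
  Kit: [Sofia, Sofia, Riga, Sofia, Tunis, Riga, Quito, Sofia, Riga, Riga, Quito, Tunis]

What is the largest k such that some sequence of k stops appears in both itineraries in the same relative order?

4

Match Quito [2,7], then Riga [3,10], then Quito [4,11], then Tunis [7,12] — 4 stops in the same relative order in both, and the DP table's final entry dp[9][12] is also 4, so no common subsequence is longer.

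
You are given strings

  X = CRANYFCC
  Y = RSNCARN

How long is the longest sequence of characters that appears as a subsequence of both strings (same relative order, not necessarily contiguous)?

Let dp[i][j] be the LCS length of the first i characters of X and the first j characters of Y. dp[i][j] = dp[i-1][j-1]+1 when the i-th and j-th characters match, else max(dp[i-1][j], dp[i][j-1]).
    ·  R  S  N  C  A  R  N
 ·  0  0  0  0  0  0  0  0
 C  0  0  0  0  1  1  1  1
 R  0  1  1  1  1  1  2  2
 A  0  1  1  1  1  2  2  2
 N  0  1  1  2  2  2  2  3
 Y  0  1  1  2  2  2  2  3
 F  0  1  1  2  2  2  2  3
 C  0  1  1  2  3  3  3  3
 C  0  1  1  2  3  3  3  3
dp[8][7] = 3. One LCS (by backtracking along matches): CRN.

3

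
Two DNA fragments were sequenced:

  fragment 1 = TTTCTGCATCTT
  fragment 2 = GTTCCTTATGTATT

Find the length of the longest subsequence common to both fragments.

8

Match T (fragment 1 #1, fragment 2 #3), then T (fragment 1 #2, fragment 2 #6), then T (fragment 1 #3, fragment 2 #7), then T (fragment 1 #5, fragment 2 #9), then G (fragment 1 #6, fragment 2 #10), then A (fragment 1 #8, fragment 2 #12), then T (fragment 1 #11, fragment 2 #13), then T (fragment 1 #12, fragment 2 #14) — 8 bases in the same relative order in both, and the DP table's final entry dp[12][14] is also 8, so no common subsequence is longer.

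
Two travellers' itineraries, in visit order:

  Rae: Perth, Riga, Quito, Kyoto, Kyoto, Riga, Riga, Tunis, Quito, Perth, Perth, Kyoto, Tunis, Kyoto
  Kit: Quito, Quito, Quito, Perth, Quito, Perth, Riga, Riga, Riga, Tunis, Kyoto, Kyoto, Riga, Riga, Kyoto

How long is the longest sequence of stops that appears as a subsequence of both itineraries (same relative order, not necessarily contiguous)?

Pick Perth (Rae #1, Kit #6); then Riga (Rae #2, Kit #9); then Kyoto (Rae #4, Kit #11); then Kyoto (Rae #5, Kit #12); then Riga (Rae #6, Kit #13); then Riga (Rae #7, Kit #14); then Kyoto (Rae #14, Kit #15); all 7 stops appear in both, in order. Since dp[14][15] = 7, nothing longer is possible.

7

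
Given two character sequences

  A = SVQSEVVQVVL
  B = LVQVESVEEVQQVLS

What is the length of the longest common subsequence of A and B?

Pick V at A[2]=B[2]; then Q at A[3]=B[3]; then S at A[4]=B[6]; then E at A[5]=B[9]; then V at A[6]=B[10]; then Q at A[8]=B[12]; then V at A[10]=B[13]; then L at A[11]=B[14]; all 8 characters appear in both, in order. The LCS DP gives dp[11][15] = 8, so this is optimal.

8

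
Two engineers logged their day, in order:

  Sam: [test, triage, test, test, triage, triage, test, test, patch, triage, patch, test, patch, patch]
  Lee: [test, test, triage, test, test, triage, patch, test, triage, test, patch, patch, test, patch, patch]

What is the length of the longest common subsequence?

Match test (Sam #1, Lee #2), triage (Sam #2, Lee #3), test (Sam #3, Lee #4), test (Sam #4, Lee #5), triage (Sam #5, Lee #6), triage (Sam #6, Lee #9), test (Sam #8, Lee #10), patch (Sam #9, Lee #11), patch (Sam #11, Lee #12), test (Sam #12, Lee #13), patch (Sam #13, Lee #14), patch (Sam #14, Lee #15) — 12 tasks in the same relative order in both. The LCS DP gives dp[14][15] = 12, so this is optimal.

12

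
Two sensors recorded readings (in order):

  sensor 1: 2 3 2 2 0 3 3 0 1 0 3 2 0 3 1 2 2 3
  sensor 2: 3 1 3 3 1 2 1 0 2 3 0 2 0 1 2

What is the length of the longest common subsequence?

10

Pick 3 (sensor 1 #2, sensor 2 #1), then 3 (sensor 1 #6, sensor 2 #3), then 3 (sensor 1 #7, sensor 2 #4), then 1 (sensor 1 #9, sensor 2 #7), then 0 (sensor 1 #10, sensor 2 #8), then 3 (sensor 1 #11, sensor 2 #10), then 2 (sensor 1 #12, sensor 2 #12), then 0 (sensor 1 #13, sensor 2 #13), then 1 (sensor 1 #15, sensor 2 #14), then 2 (sensor 1 #17, sensor 2 #15); all 10 values appear in both, in order. Since dp[18][15] = 10, nothing longer is possible.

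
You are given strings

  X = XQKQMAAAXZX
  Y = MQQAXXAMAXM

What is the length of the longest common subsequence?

Pick Q (X #2, Y #2) → Q (X #4, Y #3) → A (X #6, Y #4) → A (X #7, Y #7) → A (X #8, Y #9) → X (X #9, Y #10); all 6 characters appear in both, in order. The LCS DP gives dp[11][11] = 6, so this is optimal.

6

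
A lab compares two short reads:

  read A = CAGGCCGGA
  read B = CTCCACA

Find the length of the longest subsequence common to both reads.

One common subsequence of length 4: C at read A[1]=read B[4] → A at read A[2]=read B[5] → C at read A[6]=read B[6] → A at read A[9]=read B[7], and the DP table's final entry dp[9][7] is also 4, so no common subsequence is longer.

4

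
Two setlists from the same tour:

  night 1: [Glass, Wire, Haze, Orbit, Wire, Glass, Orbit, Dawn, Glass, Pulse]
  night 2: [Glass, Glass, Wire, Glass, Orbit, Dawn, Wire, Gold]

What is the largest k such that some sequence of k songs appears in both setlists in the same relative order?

One common subsequence of length 5: Glass at night 1[1]=night 2[2] → Wire at night 1[5]=night 2[3] → Glass at night 1[6]=night 2[4] → Orbit at night 1[7]=night 2[5] → Dawn at night 1[8]=night 2[6]. The LCS DP gives dp[10][8] = 5, so this is optimal.

5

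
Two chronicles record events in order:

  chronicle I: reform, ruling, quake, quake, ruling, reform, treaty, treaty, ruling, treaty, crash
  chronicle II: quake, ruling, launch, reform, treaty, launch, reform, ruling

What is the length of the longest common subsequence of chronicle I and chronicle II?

Match quake [4,1]; then ruling [5,2]; then reform [6,4]; then treaty [7,5]; then ruling [9,8] — 5 events in the same relative order in both. Since dp[11][8] = 5, nothing longer is possible.

5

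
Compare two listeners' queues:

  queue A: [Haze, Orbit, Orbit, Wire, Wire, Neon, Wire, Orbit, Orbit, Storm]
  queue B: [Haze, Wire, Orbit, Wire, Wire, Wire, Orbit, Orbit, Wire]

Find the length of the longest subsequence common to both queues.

Taking Haze [1,1], Orbit [3,3], Wire [4,4], Wire [5,5], Wire [7,6], Orbit [8,7], Orbit [9,8] gives a common subsequence of length 7. Since dp[10][9] = 7, nothing longer is possible.

7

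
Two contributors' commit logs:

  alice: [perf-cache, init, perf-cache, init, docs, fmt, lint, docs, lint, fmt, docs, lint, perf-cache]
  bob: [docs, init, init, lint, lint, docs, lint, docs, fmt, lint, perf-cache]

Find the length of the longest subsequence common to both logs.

8

Pick init (alice #2, bob #2); then init (alice #4, bob #3); then docs (alice #5, bob #6); then lint (alice #7, bob #7); then docs (alice #8, bob #8); then fmt (alice #10, bob #9); then lint (alice #12, bob #10); then perf-cache (alice #13, bob #11); all 8 commits appear in both, in order. dp[13][11] = 8 confirms this is the maximum.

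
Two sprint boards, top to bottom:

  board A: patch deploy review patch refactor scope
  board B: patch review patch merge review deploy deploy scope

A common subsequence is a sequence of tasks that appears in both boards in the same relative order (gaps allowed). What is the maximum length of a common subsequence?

Pick patch [1,1], then review [3,2], then patch [4,3], then scope [6,8]; all 4 tasks appear in both, in order. Since dp[6][8] = 4, nothing longer is possible.

4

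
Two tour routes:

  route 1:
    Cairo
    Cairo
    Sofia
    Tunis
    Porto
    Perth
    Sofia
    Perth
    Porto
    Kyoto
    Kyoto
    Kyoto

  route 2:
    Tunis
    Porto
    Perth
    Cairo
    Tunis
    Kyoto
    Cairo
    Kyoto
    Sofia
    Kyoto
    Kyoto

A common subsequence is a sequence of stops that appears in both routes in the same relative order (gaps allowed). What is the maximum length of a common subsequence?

Taking Tunis at route 1[4]=route 2[1]; then Porto at route 1[5]=route 2[2]; then Perth at route 1[6]=route 2[3]; then Sofia at route 1[7]=route 2[9]; then Kyoto at route 1[11]=route 2[10]; then Kyoto at route 1[12]=route 2[11] gives a common subsequence of length 6. Since dp[12][11] = 6, nothing longer is possible.

6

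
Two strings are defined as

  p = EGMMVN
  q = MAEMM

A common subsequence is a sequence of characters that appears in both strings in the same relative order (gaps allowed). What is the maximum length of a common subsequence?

3

Taking E at p[1]=q[3]; then M at p[3]=q[4]; then M at p[4]=q[5] gives a common subsequence of length 3, and the DP table's final entry dp[6][5] is also 3, so no common subsequence is longer.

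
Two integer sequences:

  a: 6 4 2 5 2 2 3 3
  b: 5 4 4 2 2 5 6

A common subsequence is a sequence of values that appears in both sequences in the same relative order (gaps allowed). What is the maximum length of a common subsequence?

Taking 4 at a[2]=b[3] → 2 at a[3]=b[5] → 5 at a[4]=b[6] gives a common subsequence of length 3. dp[8][7] = 3 confirms this is the maximum.

3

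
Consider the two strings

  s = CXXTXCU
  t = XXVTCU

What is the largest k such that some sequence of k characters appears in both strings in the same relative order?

Let dp[i][j] be the LCS length of the first i characters of s and the first j characters of t. dp[i][j] = dp[i-1][j-1]+1 when the i-th and j-th characters match, else max(dp[i-1][j], dp[i][j-1]).
    ·  X  X  V  T  C  U
 ·  0  0  0  0  0  0  0
 C  0  0  0  0  0  1  1
 X  0  1  1  1  1  1  1
 X  0  1  2  2  2  2  2
 T  0  1  2  2  3  3  3
 X  0  1  2  2  3  3  3
 C  0  1  2  2  3  4  4
 U  0  1  2  2  3  4  5
dp[7][6] = 5. One LCS (by backtracking along matches): XXTCU.

5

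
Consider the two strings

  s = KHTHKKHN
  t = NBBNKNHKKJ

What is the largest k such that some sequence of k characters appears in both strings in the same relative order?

One common subsequence of length 4: K [1,5]; then H [4,7]; then K [5,8]; then K [6,9]. dp[8][10] = 4 confirms this is the maximum.

4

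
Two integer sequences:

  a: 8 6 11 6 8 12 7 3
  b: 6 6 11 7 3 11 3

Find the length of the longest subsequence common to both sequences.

4

Let dp[i][j] be the LCS length of the first i values of a and the first j values of b. dp[i][j] = dp[i-1][j-1]+1 when the i-th and j-th values match, else max(dp[i-1][j], dp[i][j-1]).
    ·  6  6 11  7  3 11  3
 ·  0  0  0  0  0  0  0  0
 8  0  0  0  0  0  0  0  0
 6  0  1  1  1  1  1  1  1
11  0  1  1  2  2  2  2  2
 6  0  1  2  2  2  2  2  2
 8  0  1  2  2  2  2  2  2
12  0  1  2  2  2  2  2  2
 7  0  1  2  2  3  3  3  3
 3  0  1  2  2  3  4  4  4
dp[8][7] = 4. One LCS (by backtracking along matches): 6, 11, 7, 3.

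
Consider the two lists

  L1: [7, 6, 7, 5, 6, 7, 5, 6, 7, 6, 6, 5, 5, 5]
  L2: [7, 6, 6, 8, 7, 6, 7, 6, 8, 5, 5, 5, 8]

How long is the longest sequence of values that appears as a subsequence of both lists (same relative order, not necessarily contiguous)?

10

Match 7 [1,1]; then 6 [2,2]; then 6 [5,3]; then 7 [6,5]; then 6 [8,6]; then 7 [9,7]; then 6 [10,8]; then 5 [12,10]; then 5 [13,11]; then 5 [14,12] — 10 values in the same relative order in both, and the DP table's final entry dp[14][13] is also 10, so no common subsequence is longer.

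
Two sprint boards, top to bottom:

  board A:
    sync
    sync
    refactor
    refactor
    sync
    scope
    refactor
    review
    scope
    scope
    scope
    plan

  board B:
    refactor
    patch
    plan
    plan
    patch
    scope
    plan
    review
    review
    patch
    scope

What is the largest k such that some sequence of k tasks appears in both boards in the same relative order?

Taking refactor at board A[3]=board B[1], then scope at board A[6]=board B[6], then review at board A[8]=board B[9], then scope at board A[11]=board B[11] gives a common subsequence of length 4. Since dp[12][11] = 4, nothing longer is possible.

4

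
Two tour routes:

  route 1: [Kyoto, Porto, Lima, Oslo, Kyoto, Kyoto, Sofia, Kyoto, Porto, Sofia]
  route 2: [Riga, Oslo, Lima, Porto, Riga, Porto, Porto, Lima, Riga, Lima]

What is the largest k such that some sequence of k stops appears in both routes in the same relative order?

Match Porto [2,7]; then Lima [3,10] — 2 stops in the same relative order in both, and the DP table's final entry dp[10][10] is also 2, so no common subsequence is longer.

2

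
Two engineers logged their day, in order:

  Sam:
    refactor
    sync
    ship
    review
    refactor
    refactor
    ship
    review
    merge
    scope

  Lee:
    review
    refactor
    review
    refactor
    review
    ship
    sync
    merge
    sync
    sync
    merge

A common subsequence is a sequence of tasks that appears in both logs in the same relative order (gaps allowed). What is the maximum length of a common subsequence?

5

Taking refactor [1,2]; then review [4,3]; then refactor [5,4]; then ship [7,6]; then merge [9,11] gives a common subsequence of length 5, and the DP table's final entry dp[10][11] is also 5, so no common subsequence is longer.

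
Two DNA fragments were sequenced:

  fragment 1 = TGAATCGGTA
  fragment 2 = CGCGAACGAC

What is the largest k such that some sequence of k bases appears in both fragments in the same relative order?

6

One common subsequence of length 6: G (fragment 1 #2, fragment 2 #4), A (fragment 1 #3, fragment 2 #5), A (fragment 1 #4, fragment 2 #6), C (fragment 1 #6, fragment 2 #7), G (fragment 1 #8, fragment 2 #8), A (fragment 1 #10, fragment 2 #9). The LCS DP gives dp[10][10] = 6, so this is optimal.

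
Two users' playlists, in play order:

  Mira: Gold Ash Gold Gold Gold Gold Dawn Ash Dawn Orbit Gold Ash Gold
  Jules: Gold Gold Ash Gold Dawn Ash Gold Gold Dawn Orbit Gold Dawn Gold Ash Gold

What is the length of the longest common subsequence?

Match Gold (Mira #1, Jules #2); then Ash (Mira #2, Jules #3); then Gold (Mira #3, Jules #4); then Gold (Mira #4, Jules #7); then Gold (Mira #5, Jules #8); then Gold (Mira #6, Jules #11); then Dawn (Mira #9, Jules #12); then Gold (Mira #11, Jules #13); then Ash (Mira #12, Jules #14); then Gold (Mira #13, Jules #15) — 10 songs in the same relative order in both. The LCS DP gives dp[13][15] = 10, so this is optimal.

10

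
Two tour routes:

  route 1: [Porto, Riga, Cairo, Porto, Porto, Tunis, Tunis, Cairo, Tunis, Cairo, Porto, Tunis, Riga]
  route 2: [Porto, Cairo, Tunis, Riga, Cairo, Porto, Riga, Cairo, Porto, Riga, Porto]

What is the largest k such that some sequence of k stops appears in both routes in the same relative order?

7

Pick Porto at route 1[1]=route 2[1]; then Riga at route 1[2]=route 2[4]; then Cairo at route 1[3]=route 2[5]; then Porto at route 1[4]=route 2[6]; then Cairo at route 1[10]=route 2[8]; then Porto at route 1[11]=route 2[9]; then Riga at route 1[13]=route 2[10]; all 7 stops appear in both, in order. The LCS DP gives dp[13][11] = 7, so this is optimal.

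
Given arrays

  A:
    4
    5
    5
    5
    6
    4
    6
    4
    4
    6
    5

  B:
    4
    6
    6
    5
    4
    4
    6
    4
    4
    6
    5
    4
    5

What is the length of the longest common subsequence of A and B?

8

Let dp[i][j] be the LCS length of the first i values of A and the first j values of B. dp[i][j] = dp[i-1][j-1]+1 when the i-th and j-th values match, else max(dp[i-1][j], dp[i][j-1]).
    ·  4  6  6  5  4  4  6  4  4  6  5  4  5
 ·  0  0  0  0  0  0  0  0  0  0  0  0  0  0
 4  0  1  1  1  1  1  1  1  1  1  1  1  1  1
 5  0  1  1  1  2  2  2  2  2  2  2  2  2  2
 5  0  1  1  1  2  2  2  2  2  2  2  3  3  3
 5  0  1  1  1  2  2  2  2  2  2  2  3  3  4
 6  0  1  2  2  2  2  2  3  3  3  3  3  3  4
 4  0  1  2  2  2  3  3  3  4  4  4  4  4  4
 6  0  1  2  3  3  3  3  4  4  4  5  5  5  5
 4  0  1  2  3  3  4  4  4  5  5  5  5  6  6
 4  0  1  2  3  3  4  5  5  5  6  6  6  6  6
 6  0  1  2  3  3  4  5  6  6  6  7  7  7  7
 5  0  1  2  3  4  4  5  6  6  6  7  8  8  8
dp[11][13] = 8. One LCS (by backtracking along matches): 4, 5, 4, 6, 4, 4, 6, 5.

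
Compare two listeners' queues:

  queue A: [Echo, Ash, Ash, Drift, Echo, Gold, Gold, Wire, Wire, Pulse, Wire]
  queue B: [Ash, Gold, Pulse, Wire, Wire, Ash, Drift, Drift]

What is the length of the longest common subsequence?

Taking Ash at queue A[3]=queue B[1], Gold at queue A[6]=queue B[2], Wire at queue A[8]=queue B[4], Wire at queue A[9]=queue B[5] gives a common subsequence of length 4. Since dp[11][8] = 4, nothing longer is possible.

4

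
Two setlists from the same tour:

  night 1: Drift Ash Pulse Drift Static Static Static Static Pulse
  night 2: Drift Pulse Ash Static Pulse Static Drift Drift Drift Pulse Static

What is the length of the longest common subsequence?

5

Match Drift at night 1[1]=night 2[1], Ash at night 1[2]=night 2[3], Pulse at night 1[3]=night 2[5], Drift at night 1[4]=night 2[9], Static at night 1[8]=night 2[11] — 5 songs in the same relative order in both. dp[9][11] = 5 confirms this is the maximum.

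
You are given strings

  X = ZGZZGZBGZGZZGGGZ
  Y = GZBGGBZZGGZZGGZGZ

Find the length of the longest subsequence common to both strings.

Match Z at X[1]=Y[2], G at X[2]=Y[5], Z at X[4]=Y[7], Z at X[6]=Y[8], G at X[8]=Y[9], G at X[10]=Y[10], Z at X[11]=Y[11], Z at X[12]=Y[12], G at X[13]=Y[13], G at X[14]=Y[14], G at X[15]=Y[16], Z at X[16]=Y[17] — 12 characters in the same relative order in both. The LCS DP gives dp[16][17] = 12, so this is optimal.

12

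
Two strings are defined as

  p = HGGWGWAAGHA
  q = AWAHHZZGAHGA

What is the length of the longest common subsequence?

Match H [1,5]; then G [5,8]; then A [7,9]; then G [9,11]; then A [11,12] — 5 characters in the same relative order in both. dp[11][12] = 5 confirms this is the maximum.

5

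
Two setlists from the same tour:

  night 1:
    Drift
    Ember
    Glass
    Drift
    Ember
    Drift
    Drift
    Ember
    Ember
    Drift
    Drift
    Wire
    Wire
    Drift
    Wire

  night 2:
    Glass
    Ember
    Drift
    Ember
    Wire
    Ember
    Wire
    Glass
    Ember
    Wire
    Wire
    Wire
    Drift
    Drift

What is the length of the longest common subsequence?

8

Pick Ember [2,2], Drift [4,3], Ember [5,4], Ember [8,6], Ember [9,9], Wire [12,11], Wire [13,12], Drift [14,14]; all 8 songs appear in both, in order. Since dp[15][14] = 8, nothing longer is possible.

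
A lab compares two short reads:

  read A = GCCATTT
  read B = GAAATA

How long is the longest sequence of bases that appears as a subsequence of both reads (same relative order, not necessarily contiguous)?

3

One common subsequence of length 3: G at read A[1]=read B[1] → A at read A[4]=read B[4] → T at read A[5]=read B[5], and the DP table's final entry dp[7][6] is also 3, so no common subsequence is longer.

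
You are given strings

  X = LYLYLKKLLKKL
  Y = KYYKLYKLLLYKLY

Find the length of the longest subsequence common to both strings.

Taking Y [2,3], then L [3,5], then Y [4,6], then L [5,8], then L [8,9], then L [9,10], then K [11,12], then L [12,13] gives a common subsequence of length 8. dp[12][14] = 8 confirms this is the maximum.

8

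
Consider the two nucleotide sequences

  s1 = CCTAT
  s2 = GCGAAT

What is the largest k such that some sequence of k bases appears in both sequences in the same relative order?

Let dp[i][j] be the LCS length of the first i bases of s1 and the first j bases of s2. dp[i][j] = dp[i-1][j-1]+1 when the i-th and j-th bases match, else max(dp[i-1][j], dp[i][j-1]).
    ·  G  C  G  A  A  T
 ·  0  0  0  0  0  0  0
 C  0  0  1  1  1  1  1
 C  0  0  1  1  1  1  1
 T  0  0  1  1  1  1  2
 A  0  0  1  1  2  2  2
 T  0  0  1  1  2  2  3
dp[5][6] = 3. One LCS (by backtracking along matches): CAT.

3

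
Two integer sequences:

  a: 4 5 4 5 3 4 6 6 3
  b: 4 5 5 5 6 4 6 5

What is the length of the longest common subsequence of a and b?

5

One common subsequence of length 5: 4 at a[1]=b[1] → 5 at a[2]=b[3] → 5 at a[4]=b[4] → 4 at a[6]=b[6] → 6 at a[7]=b[7]. dp[9][8] = 5 confirms this is the maximum.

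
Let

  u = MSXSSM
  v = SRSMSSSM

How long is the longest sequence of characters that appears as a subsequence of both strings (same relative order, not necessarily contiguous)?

Let dp[i][j] be the LCS length of the first i characters of u and the first j characters of v. dp[i][j] = dp[i-1][j-1]+1 when the i-th and j-th characters match, else max(dp[i-1][j], dp[i][j-1]).
    ·  S  R  S  M  S  S  S  M
 ·  0  0  0  0  0  0  0  0  0
 M  0  0  0  0  1  1  1  1  1
 S  0  1  1  1  1  2  2  2  2
 X  0  1  1  1  1  2  2  2  2
 S  0  1  1  2  2  2  3  3  3
 S  0  1  1  2  2  3  3  4  4
 M  0  1  1  2  3  3  3  4  5
dp[6][8] = 5. One LCS (by backtracking along matches): MSSSM.

5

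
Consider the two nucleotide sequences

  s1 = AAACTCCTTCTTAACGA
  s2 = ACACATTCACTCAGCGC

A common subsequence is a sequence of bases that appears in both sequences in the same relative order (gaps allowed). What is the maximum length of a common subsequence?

11

Match A (s1 #1, s2 #1), then A (s1 #2, s2 #3), then A (s1 #3, s2 #5), then T (s1 #5, s2 #7), then C (s1 #6, s2 #8), then C (s1 #7, s2 #10), then T (s1 #9, s2 #11), then C (s1 #10, s2 #12), then A (s1 #13, s2 #13), then C (s1 #15, s2 #15), then G (s1 #16, s2 #16) — 11 bases in the same relative order in both. The LCS DP gives dp[17][17] = 11, so this is optimal.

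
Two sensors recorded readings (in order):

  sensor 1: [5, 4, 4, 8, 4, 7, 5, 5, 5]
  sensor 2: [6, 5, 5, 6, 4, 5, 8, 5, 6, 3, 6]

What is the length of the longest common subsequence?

Let dp[i][j] be the LCS length of the first i values of sensor 1 and the first j values of sensor 2. dp[i][j] = dp[i-1][j-1]+1 when the i-th and j-th values match, else max(dp[i-1][j], dp[i][j-1]).
    ·  6  5  5  6  4  5  8  5  6  3  6
 ·  0  0  0  0  0  0  0  0  0  0  0  0
 5  0  0  1  1  1  1  1  1  1  1  1  1
 4  0  0  1  1  1  2  2  2  2  2  2  2
 4  0  0  1  1  1  2  2  2  2  2  2  2
 8  0  0  1  1  1  2  2  3  3  3  3  3
 4  0  0  1  1  1  2  2  3  3  3  3  3
 7  0  0  1  1  1  2  2  3  3  3  3  3
 5  0  0  1  2  2  2  3  3  4  4  4  4
 5  0  0  1  2  2  2  3  3  4  4  4  4
 5  0  0  1  2  2  2  3  3  4  4  4  4
dp[9][11] = 4. One LCS (by backtracking along matches): 5, 4, 8, 5.

4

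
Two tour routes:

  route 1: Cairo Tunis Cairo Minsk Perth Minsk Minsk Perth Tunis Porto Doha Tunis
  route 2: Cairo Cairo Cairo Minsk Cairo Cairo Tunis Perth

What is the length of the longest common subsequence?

Taking Cairo [1,2] → Cairo [3,3] → Minsk [4,4] → Perth [8,8] gives a common subsequence of length 4, and the DP table's final entry dp[12][8] is also 4, so no common subsequence is longer.

4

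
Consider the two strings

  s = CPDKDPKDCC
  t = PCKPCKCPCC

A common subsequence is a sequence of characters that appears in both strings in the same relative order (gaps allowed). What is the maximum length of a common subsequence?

6

Let dp[i][j] be the LCS length of the first i characters of s and the first j characters of t. dp[i][j] = dp[i-1][j-1]+1 when the i-th and j-th characters match, else max(dp[i-1][j], dp[i][j-1]).
    ·  P  C  K  P  C  K  C  P  C  C
 ·  0  0  0  0  0  0  0  0  0  0  0
 C  0  0  1  1  1  1  1  1  1  1  1
 P  0  1  1  1  2  2  2  2  2  2  2
 D  0  1  1  1  2  2  2  2  2  2  2
 K  0  1  1  2  2  2  3  3  3  3  3
 D  0  1  1  2  2  2  3  3  3  3  3
 P  0  1  1  2  3  3  3  3  4  4  4
 K  0  1  1  2  3  3  4  4  4  4  4
 D  0  1  1  2  3  3  4  4  4  4  4
 C  0  1  2  2  3  4  4  5  5  5  5
 C  0  1  2  2  3  4  4  5  5  6  6
dp[10][10] = 6. One LCS (by backtracking along matches): CPKPCC.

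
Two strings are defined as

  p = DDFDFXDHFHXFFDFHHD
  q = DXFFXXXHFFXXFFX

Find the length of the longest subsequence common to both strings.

9

Pick D [1,1]; then F [3,3]; then F [5,4]; then X [6,7]; then H [8,8]; then F [9,10]; then X [11,12]; then F [12,13]; then F [13,14]; all 9 characters appear in both, in order. Since dp[18][15] = 9, nothing longer is possible.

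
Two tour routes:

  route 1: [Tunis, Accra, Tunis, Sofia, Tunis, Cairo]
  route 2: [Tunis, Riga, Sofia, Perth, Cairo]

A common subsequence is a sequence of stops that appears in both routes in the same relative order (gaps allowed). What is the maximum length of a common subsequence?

3

One common subsequence of length 3: Tunis at route 1[1]=route 2[1] → Sofia at route 1[4]=route 2[3] → Cairo at route 1[6]=route 2[5]. The LCS DP gives dp[6][5] = 3, so this is optimal.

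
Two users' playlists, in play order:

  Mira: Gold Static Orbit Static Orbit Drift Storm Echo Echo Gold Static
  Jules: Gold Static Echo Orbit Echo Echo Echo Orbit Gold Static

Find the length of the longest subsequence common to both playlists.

7

One common subsequence of length 7: Gold at Mira[1]=Jules[1], Static at Mira[2]=Jules[2], Orbit at Mira[3]=Jules[4], Echo at Mira[8]=Jules[6], Echo at Mira[9]=Jules[7], Gold at Mira[10]=Jules[9], Static at Mira[11]=Jules[10]. dp[11][10] = 7 confirms this is the maximum.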